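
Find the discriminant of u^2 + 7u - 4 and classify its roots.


D = b^2 - 4ac = (7)^2 - 4(1)(-4) = 49 + 16 = 65
Since D > 0: two distinct irrational roots


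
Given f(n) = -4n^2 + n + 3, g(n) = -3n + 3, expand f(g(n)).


Substitute g(n) into f:
f(g(n)) = -4*(-3n + 3)^2 + 1*(-3n + 3) + 3
(-3n + 3)^2 = 9n^2 - 18n + 9
Expand and combine: -36n^2 + 69n - 30


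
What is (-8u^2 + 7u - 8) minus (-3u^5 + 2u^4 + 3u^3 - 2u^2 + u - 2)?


Distribute the minus sign:
  (-8u^2 + 7u - 8)
- (-3u^5 + 2u^4 + 3u^3 - 2u^2 + u - 2)
Negate second polynomial: 3u^5 - 2u^4 - 3u^3 + 2u^2 - u + 2
Add: 3u^5 - 2u^4 - 3u^3 - 6u^2 + 6u - 6


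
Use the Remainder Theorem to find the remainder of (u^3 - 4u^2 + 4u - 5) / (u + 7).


By the Remainder Theorem, the remainder equals p(-7):
  1*(-7)^3 = -343
  -4*(-7)^2 = -196
  4*(-7)^1 = -28
  constant: -5
Sum: -343 - 196 - 28 - 5 = -572


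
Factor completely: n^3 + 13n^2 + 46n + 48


Try integer roots (divisors of 48). n=-3: p(-3)=0.
Divide out (n + 3): quotient is n^2 + 10n + 16.
Factor the quadratic: (n + 8)(n + 2)
Result: (n + 3)(n + 8)(n + 2)


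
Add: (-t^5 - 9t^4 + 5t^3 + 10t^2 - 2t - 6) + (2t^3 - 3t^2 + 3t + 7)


Align terms by degree and add:
  -t^5 - 9t^4 + 5t^3 + 10t^2 - 2t - 6
+ 2t^3 - 3t^2 + 3t + 7
= -t^5 - 9t^4 + 7t^3 + 7t^2 + t + 1


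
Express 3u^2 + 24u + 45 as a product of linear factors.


Roots satisfy r1 + r2 = -b/a = -8 and r1*r2 = c/a = 15.
So r1 = -5, r2 = -3.
3u^2 + 24u + 45 = 3(u - r1)(u - r2) = 3(u + 5)(u + 3)


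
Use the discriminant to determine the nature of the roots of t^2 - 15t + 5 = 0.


D = b^2 - 4ac = (-15)^2 - 4(1)(5) = 225 - 20 = 205
Since D > 0: two distinct irrational roots


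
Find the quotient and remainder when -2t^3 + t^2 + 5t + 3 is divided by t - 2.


(-2t^3 + t^2 + 5t + 3) / (t - 2)
Step 1: -2t^2 * (t - 2) = -2t^3 + 4t^2; subtract.
Step 2: -3t * (t - 2) = -3t^2 + 6t; subtract.
Step 3: -1 * (t - 2) = -t + 2; subtract.
Quotient: -2t^2 - 3t - 1, Remainder: 1


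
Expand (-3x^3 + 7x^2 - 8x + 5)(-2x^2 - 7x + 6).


Distribute each term of the first polynomial:
  (-3x^3)(-2x^2 - 7x + 6) = 6x^5 + 21x^4 - 18x^3
  (7x^2)(-2x^2 - 7x + 6) = -14x^4 - 49x^3 + 42x^2
  (-8x)(-2x^2 - 7x + 6) = 16x^3 + 56x^2 - 48x
  (5)(-2x^2 - 7x + 6) = -10x^2 - 35x + 30
Sum: 6x^5 + 7x^4 - 51x^3 + 88x^2 - 83x + 30


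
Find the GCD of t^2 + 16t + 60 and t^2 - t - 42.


Factor each:
  t^2 + 16t + 60 = (t + 6)(t + 10)
  t^2 - t - 42 = (t + 6)(t - 7)
Common monic factor: t + 6


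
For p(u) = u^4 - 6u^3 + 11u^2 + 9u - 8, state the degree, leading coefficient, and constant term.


Highest power of u is 4, with coefficient 1. Constant term is -8.
Degree = 4, leading coefficient = 1, constant term = -8


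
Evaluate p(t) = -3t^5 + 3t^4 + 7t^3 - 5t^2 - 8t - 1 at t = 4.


Using direct substitution:
  -3 * (4)^5 = -3072
  3 * (4)^4 = 768
  7 * (4)^3 = 448
  -5 * (4)^2 = -80
  -8 * (4)^1 = -32
  constant: -1
Sum = -3072 + 768 + 448 - 80 - 32 - 1 = -1969


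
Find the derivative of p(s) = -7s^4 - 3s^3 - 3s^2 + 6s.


Apply the power rule term by term:
  d/ds(-7s^4) = -28s^3
  d/ds(-3s^3) = -9s^2
  d/ds(-3s^2) = -6s
  d/ds(6s) = 6
p'(s) = -28s^3 - 9s^2 - 6s + 6


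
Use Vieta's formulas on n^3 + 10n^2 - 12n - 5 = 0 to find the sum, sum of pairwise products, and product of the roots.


Monic cubic n^3+bn^2+cn+d=0: sum=-b, pairwise sum=c, product=-d.
b=10, c=-12, d=-5
r1+r2+r3 = -10
r1r2+r1r3+r2r3 = -12
r1r2r3 = 5


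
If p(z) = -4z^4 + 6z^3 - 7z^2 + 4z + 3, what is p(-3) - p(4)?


p(-3) = -558
p(4) = -733
p(-3) - p(4) = -558 + 733 = 175


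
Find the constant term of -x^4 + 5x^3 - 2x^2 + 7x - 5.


Read off the constant term: -5


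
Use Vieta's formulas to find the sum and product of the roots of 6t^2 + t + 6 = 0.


For at^2+bt+c=0: sum = -b/a, product = c/a.
a=6, b=1, c=6
Sum = -(1)/6 = -1/6
Product = (6)/6 = 1


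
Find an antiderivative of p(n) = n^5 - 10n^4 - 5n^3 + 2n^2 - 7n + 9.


Reverse power rule on each term:
  ∫ n^5 dn = (1/6)n^6
  ∫ -10n^4 dn = -2n^5
  ∫ -5n^3 dn = -(5/4)n^4
  ∫ 2n^2 dn = (2/3)n^3
  ∫ -7n dn = -(7/2)n^2
  ∫ 9 dn = 9n
F(n) = (1/6)n^6 - 2n^5 - (5/4)n^4 + (2/3)n^3 - (7/2)n^2 + 9n + C


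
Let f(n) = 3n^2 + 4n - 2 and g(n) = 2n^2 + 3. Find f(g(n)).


Substitute g(n) into f:
f(g(n)) = 3*(2n^2 + 3)^2 + 4*(2n^2 + 3) + (-2)
(2n^2 + 3)^2 = 4n^4 + 12n^2 + 9
Expand and combine: 12n^4 + 44n^2 + 37


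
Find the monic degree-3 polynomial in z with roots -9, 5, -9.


p(z) = (z + 9)(z - 5)(z + 9)
Expand: z^3 + 13z^2 - 9z - 405


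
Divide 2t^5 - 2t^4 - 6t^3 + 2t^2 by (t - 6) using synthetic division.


Synthetic division with c = 6. Coefficients: 2, -2, -6, 2, 0, 0
Bring down 2.
  2 * 6 = 12; 12 - 2 = 10
  10 * 6 = 60; 60 - 6 = 54
  54 * 6 = 324; 324 + 2 = 326
  326 * 6 = 1956; 1956 + 0 = 1956
  1956 * 6 = 11736; 11736 + 0 = 11736
Quotient: 2t^4 + 10t^3 + 54t^2 + 326t + 1956, Remainder: 11736


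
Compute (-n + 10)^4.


Expand (-n + 10)^4 by repeated multiplication:
  (-n + 10)^2 = n^2 - 20n + 100
  (-n + 10)^3 = -n^3 + 30n^2 - 300n + 1000
= n^4 - 40n^3 + 600n^2 - 4000n + 10000


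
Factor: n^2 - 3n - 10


Roots satisfy r1 + r2 = -b/a = 3 and r1*r2 = c/a = -10.
So r1 = -2, r2 = 5.
n^2 - 3n - 10 = (n - r1)(n - r2) = (n + 2)(n - 5)


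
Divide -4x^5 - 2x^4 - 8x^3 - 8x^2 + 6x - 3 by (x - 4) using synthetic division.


Synthetic division with c = 4. Coefficients: -4, -2, -8, -8, 6, -3
Bring down -4.
  -4 * 4 = -16; -16 - 2 = -18
  -18 * 4 = -72; -72 - 8 = -80
  -80 * 4 = -320; -320 - 8 = -328
  -328 * 4 = -1312; -1312 + 6 = -1306
  -1306 * 4 = -5224; -5224 - 3 = -5227
Quotient: -4x^4 - 18x^3 - 80x^2 - 328x - 1306, Remainder: -5227


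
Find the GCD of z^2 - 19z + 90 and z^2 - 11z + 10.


Factor each:
  z^2 - 19z + 90 = (z - 10)(z - 9)
  z^2 - 11z + 10 = (z - 10)(z - 1)
Common monic factor: z - 10


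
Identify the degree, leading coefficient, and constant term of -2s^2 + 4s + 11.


Highest power of s is 2, with coefficient -2. Constant term is 11.
Degree = 2, leading coefficient = -2, constant term = 11


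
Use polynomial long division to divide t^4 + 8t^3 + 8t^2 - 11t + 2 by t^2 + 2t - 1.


(t^4 + 8t^3 + 8t^2 - 11t + 2) / (t^2 + 2t - 1)
Step 1: t^2 * (t^2 + 2t - 1) = t^4 + 2t^3 - t^2; subtract.
Step 2: 6t * (t^2 + 2t - 1) = 6t^3 + 12t^2 - 6t; subtract.
Step 3: -3 * (t^2 + 2t - 1) = -3t^2 - 6t + 3; subtract.
Quotient: t^2 + 6t - 3, Remainder: t - 1


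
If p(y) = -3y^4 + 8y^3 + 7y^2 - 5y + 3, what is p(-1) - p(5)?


p(-1) = 4
p(5) = -722
p(-1) - p(5) = 4 + 722 = 726


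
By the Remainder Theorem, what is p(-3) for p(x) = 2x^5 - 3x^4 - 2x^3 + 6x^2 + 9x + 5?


By the Remainder Theorem, the remainder equals p(-3):
  2*(-3)^5 = -486
  -3*(-3)^4 = -243
  -2*(-3)^3 = 54
  6*(-3)^2 = 54
  9*(-3)^1 = -27
  constant: 5
Sum: -486 - 243 + 54 + 54 - 27 + 5 = -643


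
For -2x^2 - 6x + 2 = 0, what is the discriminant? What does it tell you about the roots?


D = b^2 - 4ac = (-6)^2 - 4(-2)(2) = 36 + 16 = 52
Since D > 0: two distinct irrational roots


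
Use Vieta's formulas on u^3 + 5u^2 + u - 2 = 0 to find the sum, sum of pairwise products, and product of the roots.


Monic cubic u^3+bu^2+cu+d=0: sum=-b, pairwise sum=c, product=-d.
b=5, c=1, d=-2
r1+r2+r3 = -5
r1r2+r1r3+r2r3 = 1
r1r2r3 = 2


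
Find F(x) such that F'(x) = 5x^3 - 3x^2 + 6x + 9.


Reverse power rule on each term:
  ∫ 5x^3 dx = (5/4)x^4
  ∫ -3x^2 dx = -x^3
  ∫ 6x dx = 3x^2
  ∫ 9 dx = 9x
F(x) = (5/4)x^4 - x^3 + 3x^2 + 9x + C


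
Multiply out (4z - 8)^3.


Expand (4z - 8)^3 by repeated multiplication:
  (4z - 8)^2 = 16z^2 - 64z + 64
= 64z^3 - 384z^2 + 768z - 512


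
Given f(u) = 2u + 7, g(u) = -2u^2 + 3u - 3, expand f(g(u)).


Substitute g(u) into f:
f(g(u)) = 2*(-2u^2 + 3u - 3) + 7
Expand and combine: -4u^2 + 6u + 1


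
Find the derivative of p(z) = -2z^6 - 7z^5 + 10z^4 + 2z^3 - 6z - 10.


Apply the power rule term by term:
  d/dz(-2z^6) = -12z^5
  d/dz(-7z^5) = -35z^4
  d/dz(10z^4) = 40z^3
  d/dz(2z^3) = 6z^2
  d/dz(-6z) = -6
  d/dz(-10) = 0
p'(z) = -12z^5 - 35z^4 + 40z^3 + 6z^2 - 6


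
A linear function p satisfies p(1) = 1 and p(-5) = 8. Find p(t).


p(t) = mt + b. Using p(1)=1, p(-5)=8:
m = (1 - 8)/(1 + 5) = -7/6 = -7/6
b = 1 - m*(1) = 1 + 7/6 = 13/6
p(t) = -(7/6)t + (13/6)


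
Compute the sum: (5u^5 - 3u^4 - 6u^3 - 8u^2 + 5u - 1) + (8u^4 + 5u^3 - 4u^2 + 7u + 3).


Align terms by degree and add:
  5u^5 - 3u^4 - 6u^3 - 8u^2 + 5u - 1
+ 8u^4 + 5u^3 - 4u^2 + 7u + 3
= 5u^5 + 5u^4 - u^3 - 12u^2 + 12u + 2


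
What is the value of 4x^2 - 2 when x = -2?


Using direct substitution:
  4 * (-2)^2 = 16
  0 * (-2)^1 = 0
  constant: -2
Sum = 16 + 0 - 2 = 14


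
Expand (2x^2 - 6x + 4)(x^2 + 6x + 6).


Distribute each term of the first polynomial:
  (2x^2)(x^2 + 6x + 6) = 2x^4 + 12x^3 + 12x^2
  (-6x)(x^2 + 6x + 6) = -6x^3 - 36x^2 - 36x
  (4)(x^2 + 6x + 6) = 4x^2 + 24x + 24
Sum: 2x^4 + 6x^3 - 20x^2 - 12x + 24


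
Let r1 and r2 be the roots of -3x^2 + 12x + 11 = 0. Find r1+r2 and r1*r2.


For ax^2+bx+c=0: sum = -b/a, product = c/a.
a=-3, b=12, c=11
Sum = -(12)/-3 = 4
Product = (11)/-3 = -11/3


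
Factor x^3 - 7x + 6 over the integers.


Try integer roots (divisors of 6). x=2: p(2)=0.
Divide out (x - 2): quotient is x^2 + 2x - 3.
Factor the quadratic: (x - 1)(x + 3)
Result: (x - 2)(x - 1)(x + 3)


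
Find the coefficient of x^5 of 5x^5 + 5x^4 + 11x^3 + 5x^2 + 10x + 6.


Read off the coefficient of x^5: 5


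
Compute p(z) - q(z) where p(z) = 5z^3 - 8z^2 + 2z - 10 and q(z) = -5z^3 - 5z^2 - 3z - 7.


Distribute the minus sign:
  (5z^3 - 8z^2 + 2z - 10)
- (-5z^3 - 5z^2 - 3z - 7)
Negate second polynomial: 5z^3 + 5z^2 + 3z + 7
Add: 10z^3 - 3z^2 + 5z - 3


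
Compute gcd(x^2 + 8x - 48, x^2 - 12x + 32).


Factor each:
  x^2 + 8x - 48 = (x - 4)(x + 12)
  x^2 - 12x + 32 = (x - 4)(x - 8)
Common monic factor: x - 4


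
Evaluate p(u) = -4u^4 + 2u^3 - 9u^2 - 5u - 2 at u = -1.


Using direct substitution:
  -4 * (-1)^4 = -4
  2 * (-1)^3 = -2
  -9 * (-1)^2 = -9
  -5 * (-1)^1 = 5
  constant: -2
Sum = -4 - 2 - 9 + 5 - 2 = -12


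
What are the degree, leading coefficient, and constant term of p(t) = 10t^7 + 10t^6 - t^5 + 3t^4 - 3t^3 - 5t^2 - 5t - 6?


Highest power of t is 7, with coefficient 10. Constant term is -6.
Degree = 7, leading coefficient = 10, constant term = -6


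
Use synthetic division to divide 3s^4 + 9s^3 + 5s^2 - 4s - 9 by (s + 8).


Synthetic division with c = -8. Coefficients: 3, 9, 5, -4, -9
Bring down 3.
  3 * -8 = -24; -24 + 9 = -15
  -15 * -8 = 120; 120 + 5 = 125
  125 * -8 = -1000; -1000 - 4 = -1004
  -1004 * -8 = 8032; 8032 - 9 = 8023
Quotient: 3s^3 - 15s^2 + 125s - 1004, Remainder: 8023


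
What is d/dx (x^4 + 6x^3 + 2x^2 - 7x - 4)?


Apply the power rule term by term:
  d/dx(x^4) = 4x^3
  d/dx(6x^3) = 18x^2
  d/dx(2x^2) = 4x
  d/dx(-7x) = -7
  d/dx(-4) = 0
p'(x) = 4x^3 + 18x^2 + 4x - 7


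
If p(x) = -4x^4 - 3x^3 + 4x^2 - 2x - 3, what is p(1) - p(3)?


p(1) = -8
p(3) = -378
p(1) - p(3) = -8 + 378 = 370


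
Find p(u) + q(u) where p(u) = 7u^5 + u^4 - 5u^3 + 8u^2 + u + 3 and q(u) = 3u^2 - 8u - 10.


Align terms by degree and add:
  7u^5 + u^4 - 5u^3 + 8u^2 + u + 3
+ 3u^2 - 8u - 10
= 7u^5 + u^4 - 5u^3 + 11u^2 - 7u - 7


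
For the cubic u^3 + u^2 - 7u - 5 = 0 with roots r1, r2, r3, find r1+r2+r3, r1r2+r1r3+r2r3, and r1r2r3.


Monic cubic u^3+bu^2+cu+d=0: sum=-b, pairwise sum=c, product=-d.
b=1, c=-7, d=-5
r1+r2+r3 = -1
r1r2+r1r3+r2r3 = -7
r1r2r3 = 5


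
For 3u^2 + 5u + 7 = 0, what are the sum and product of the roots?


For au^2+bu+c=0: sum = -b/a, product = c/a.
a=3, b=5, c=7
Sum = -(5)/3 = -5/3
Product = (7)/3 = 7/3


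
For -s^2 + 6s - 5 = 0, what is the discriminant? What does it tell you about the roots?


D = b^2 - 4ac = (6)^2 - 4(-1)(-5) = 36 - 20 = 16
Since D > 0: two distinct rational roots


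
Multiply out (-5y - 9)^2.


Expand (-5y - 9)^2 by repeated multiplication:
= 25y^2 + 90y + 81


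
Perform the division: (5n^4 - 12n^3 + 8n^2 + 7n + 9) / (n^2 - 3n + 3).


(5n^4 - 12n^3 + 8n^2 + 7n + 9) / (n^2 - 3n + 3)
Step 1: 5n^2 * (n^2 - 3n + 3) = 5n^4 - 15n^3 + 15n^2; subtract.
Step 2: 3n * (n^2 - 3n + 3) = 3n^3 - 9n^2 + 9n; subtract.
Step 3: 2 * (n^2 - 3n + 3) = 2n^2 - 6n + 6; subtract.
Quotient: 5n^2 + 3n + 2, Remainder: 4n + 3


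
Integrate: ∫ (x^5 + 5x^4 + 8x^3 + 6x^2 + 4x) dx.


Reverse power rule on each term:
  ∫ x^5 dx = (1/6)x^6
  ∫ 5x^4 dx = x^5
  ∫ 8x^3 dx = 2x^4
  ∫ 6x^2 dx = 2x^3
  ∫ 4x dx = 2x^2
F(x) = (1/6)x^6 + x^5 + 2x^4 + 2x^3 + 2x^2 + C


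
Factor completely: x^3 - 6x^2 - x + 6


Try integer roots (divisors of 6). x=-1: p(-1)=0.
Divide out (x + 1): quotient is x^2 - 7x + 6.
Factor the quadratic: (x - 1)(x - 6)
Result: (x + 1)(x - 1)(x - 6)


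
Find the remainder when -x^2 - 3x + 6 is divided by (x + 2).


By the Remainder Theorem, the remainder equals p(-2):
  -1*(-2)^2 = -4
  -3*(-2)^1 = 6
  constant: 6
Sum: -4 + 6 + 6 = 8


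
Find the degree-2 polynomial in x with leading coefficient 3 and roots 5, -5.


p(x) = 3(x - 5)(x + 5)
Expand: 3x^2 - 75


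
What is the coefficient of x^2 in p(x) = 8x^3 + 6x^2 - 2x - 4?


Read off the coefficient of x^2: 6


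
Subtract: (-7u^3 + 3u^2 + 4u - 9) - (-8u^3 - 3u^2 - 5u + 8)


Distribute the minus sign:
  (-7u^3 + 3u^2 + 4u - 9)
- (-8u^3 - 3u^2 - 5u + 8)
Negate second polynomial: 8u^3 + 3u^2 + 5u - 8
Add: u^3 + 6u^2 + 9u - 17


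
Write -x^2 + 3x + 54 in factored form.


Roots satisfy r1 + r2 = -b/a = 3 and r1*r2 = c/a = -54.
So r1 = -6, r2 = 9.
-x^2 + 3x + 54 = -(x - r1)(x - r2) = -(x + 6)(x - 9)


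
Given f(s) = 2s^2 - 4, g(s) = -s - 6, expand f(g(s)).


Substitute g(s) into f:
f(g(s)) = 2*(-s - 6)^2 + (-4)
(-s - 6)^2 = s^2 + 12s + 36
Expand and combine: 2s^2 + 24s + 68


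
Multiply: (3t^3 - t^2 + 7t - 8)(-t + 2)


Distribute each term of the first polynomial:
  (3t^3)(-t + 2) = -3t^4 + 6t^3
  (-t^2)(-t + 2) = t^3 - 2t^2
  (7t)(-t + 2) = -7t^2 + 14t
  (-8)(-t + 2) = 8t - 16
Sum: -3t^4 + 7t^3 - 9t^2 + 22t - 16


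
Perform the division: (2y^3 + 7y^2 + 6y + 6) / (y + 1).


(2y^3 + 7y^2 + 6y + 6) / (y + 1)
Step 1: 2y^2 * (y + 1) = 2y^3 + 2y^2; subtract.
Step 2: 5y * (y + 1) = 5y^2 + 5y; subtract.
Step 3: 1 * (y + 1) = y + 1; subtract.
Quotient: 2y^2 + 5y + 1, Remainder: 5


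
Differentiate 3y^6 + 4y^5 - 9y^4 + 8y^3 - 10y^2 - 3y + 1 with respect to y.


Apply the power rule term by term:
  d/dy(3y^6) = 18y^5
  d/dy(4y^5) = 20y^4
  d/dy(-9y^4) = -36y^3
  d/dy(8y^3) = 24y^2
  d/dy(-10y^2) = -20y
  d/dy(-3y) = -3
  d/dy(1) = 0
p'(y) = 18y^5 + 20y^4 - 36y^3 + 24y^2 - 20y - 3


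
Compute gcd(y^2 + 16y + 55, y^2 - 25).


Factor each:
  y^2 + 16y + 55 = (y + 5)(y + 11)
  y^2 - 25 = (y + 5)(y - 5)
Common monic factor: y + 5


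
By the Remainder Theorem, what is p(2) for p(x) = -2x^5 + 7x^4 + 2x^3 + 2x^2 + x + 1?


By the Remainder Theorem, the remainder equals p(2):
  -2*(2)^5 = -64
  7*(2)^4 = 112
  2*(2)^3 = 16
  2*(2)^2 = 8
  1*(2)^1 = 2
  constant: 1
Sum: -64 + 112 + 16 + 8 + 2 + 1 = 75


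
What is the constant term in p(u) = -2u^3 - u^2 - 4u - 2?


Read off the constant term: -2


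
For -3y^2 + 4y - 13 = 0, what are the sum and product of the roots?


For ay^2+by+c=0: sum = -b/a, product = c/a.
a=-3, b=4, c=-13
Sum = -(4)/-3 = 4/3
Product = (-13)/-3 = 13/3


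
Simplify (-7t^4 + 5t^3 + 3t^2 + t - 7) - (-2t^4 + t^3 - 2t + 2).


Distribute the minus sign:
  (-7t^4 + 5t^3 + 3t^2 + t - 7)
- (-2t^4 + t^3 - 2t + 2)
Negate second polynomial: 2t^4 - t^3 + 2t - 2
Add: -5t^4 + 4t^3 + 3t^2 + 3t - 9


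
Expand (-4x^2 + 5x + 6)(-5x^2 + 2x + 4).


Distribute each term of the first polynomial:
  (-4x^2)(-5x^2 + 2x + 4) = 20x^4 - 8x^3 - 16x^2
  (5x)(-5x^2 + 2x + 4) = -25x^3 + 10x^2 + 20x
  (6)(-5x^2 + 2x + 4) = -30x^2 + 12x + 24
Sum: 20x^4 - 33x^3 - 36x^2 + 32x + 24


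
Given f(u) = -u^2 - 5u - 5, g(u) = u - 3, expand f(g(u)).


Substitute g(u) into f:
f(g(u)) = -1*(u - 3)^2 + (-5)*(u - 3) + (-5)
(u - 3)^2 = u^2 - 6u + 9
Expand and combine: -u^2 + u + 1


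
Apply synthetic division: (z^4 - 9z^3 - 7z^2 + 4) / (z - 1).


Synthetic division with c = 1. Coefficients: 1, -9, -7, 0, 4
Bring down 1.
  1 * 1 = 1; 1 - 9 = -8
  -8 * 1 = -8; -8 - 7 = -15
  -15 * 1 = -15; -15 + 0 = -15
  -15 * 1 = -15; -15 + 4 = -11
Quotient: z^3 - 8z^2 - 15z - 15, Remainder: -11


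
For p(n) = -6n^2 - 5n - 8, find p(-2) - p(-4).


p(-2) = -22
p(-4) = -84
p(-2) - p(-4) = -22 + 84 = 62


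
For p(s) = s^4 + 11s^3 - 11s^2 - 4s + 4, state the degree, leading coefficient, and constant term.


Highest power of s is 4, with coefficient 1. Constant term is 4.
Degree = 4, leading coefficient = 1, constant term = 4


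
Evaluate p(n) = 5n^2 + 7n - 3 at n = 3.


Using direct substitution:
  5 * (3)^2 = 45
  7 * (3)^1 = 21
  constant: -3
Sum = 45 + 21 - 3 = 63


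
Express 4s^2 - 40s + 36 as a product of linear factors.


Roots satisfy r1 + r2 = -b/a = 10 and r1*r2 = c/a = 9.
So r1 = 9, r2 = 1.
4s^2 - 40s + 36 = 4(s - r1)(s - r2) = 4(s - 9)(s - 1)


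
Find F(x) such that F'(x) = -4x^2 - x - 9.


Reverse power rule on each term:
  ∫ -4x^2 dx = -(4/3)x^3
  ∫ -x dx = -(1/2)x^2
  ∫ -9 dx = -9x
F(x) = -(4/3)x^3 - (1/2)x^2 - 9x + C


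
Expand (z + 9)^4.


Expand (z + 9)^4 by repeated multiplication:
  (z + 9)^2 = z^2 + 18z + 81
  (z + 9)^3 = z^3 + 27z^2 + 243z + 729
= z^4 + 36z^3 + 486z^2 + 2916z + 6561


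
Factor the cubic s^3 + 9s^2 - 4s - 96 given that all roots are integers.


Try integer roots (divisors of -96). s=-8: p(-8)=0.
Divide out (s + 8): quotient is s^2 + s - 12.
Factor the quadratic: (s - 3)(s + 4)
Result: (s + 8)(s - 3)(s + 4)


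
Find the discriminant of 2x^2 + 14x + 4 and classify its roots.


D = b^2 - 4ac = (14)^2 - 4(2)(4) = 196 - 32 = 164
Since D > 0: two distinct irrational roots


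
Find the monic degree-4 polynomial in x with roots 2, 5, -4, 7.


p(x) = (x - 2)(x - 5)(x + 4)(x - 7)
Expand: x^4 - 10x^3 + 3x^2 + 166x - 280


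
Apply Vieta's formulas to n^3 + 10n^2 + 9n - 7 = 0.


Monic cubic n^3+bn^2+cn+d=0: sum=-b, pairwise sum=c, product=-d.
b=10, c=9, d=-7
r1+r2+r3 = -10
r1r2+r1r3+r2r3 = 9
r1r2r3 = 7


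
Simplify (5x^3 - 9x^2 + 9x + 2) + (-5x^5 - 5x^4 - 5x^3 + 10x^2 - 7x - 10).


Align terms by degree and add:
  5x^3 - 9x^2 + 9x + 2
  -5x^5 - 5x^4 - 5x^3 + 10x^2 - 7x - 10
= -5x^5 - 5x^4 + x^2 + 2x - 8


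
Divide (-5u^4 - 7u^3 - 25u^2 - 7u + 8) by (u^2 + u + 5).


(-5u^4 - 7u^3 - 25u^2 - 7u + 8) / (u^2 + u + 5)
Step 1: -5u^2 * (u^2 + u + 5) = -5u^4 - 5u^3 - 25u^2; subtract.
Step 2: -2u * (u^2 + u + 5) = -2u^3 - 2u^2 - 10u; subtract.
Step 3: 2 * (u^2 + u + 5) = 2u^2 + 2u + 10; subtract.
Quotient: -5u^2 - 2u + 2, Remainder: u - 2


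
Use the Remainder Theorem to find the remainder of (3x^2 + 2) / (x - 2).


By the Remainder Theorem, the remainder equals p(2):
  3*(2)^2 = 12
  0*(2)^1 = 0
  constant: 2
Sum: 12 + 0 + 2 = 14


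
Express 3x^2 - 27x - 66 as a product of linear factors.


Roots satisfy r1 + r2 = -b/a = 9 and r1*r2 = c/a = -22.
So r1 = 11, r2 = -2.
3x^2 - 27x - 66 = 3(x - r1)(x - r2) = 3(x - 11)(x + 2)


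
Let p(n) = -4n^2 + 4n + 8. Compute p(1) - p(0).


p(1) = 8
p(0) = 8
p(1) - p(0) = 8 - 8 = 0


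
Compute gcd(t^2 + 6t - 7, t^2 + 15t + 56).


Factor each:
  t^2 + 6t - 7 = (t + 7)(t - 1)
  t^2 + 15t + 56 = (t + 7)(t + 8)
Common monic factor: t + 7


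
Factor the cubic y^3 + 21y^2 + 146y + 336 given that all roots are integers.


Try integer roots (divisors of 336). y=-8: p(-8)=0.
Divide out (y + 8): quotient is y^2 + 13y + 42.
Factor the quadratic: (y + 6)(y + 7)
Result: (y + 8)(y + 6)(y + 7)


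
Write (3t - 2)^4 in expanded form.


Expand (3t - 2)^4 by repeated multiplication:
  (3t - 2)^2 = 9t^2 - 12t + 4
  (3t - 2)^3 = 27t^3 - 54t^2 + 36t - 8
= 81t^4 - 216t^3 + 216t^2 - 96t + 16


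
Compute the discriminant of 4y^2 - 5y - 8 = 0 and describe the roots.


D = b^2 - 4ac = (-5)^2 - 4(4)(-8) = 25 + 128 = 153
Since D > 0: two distinct irrational roots


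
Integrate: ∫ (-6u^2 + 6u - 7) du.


Reverse power rule on each term:
  ∫ -6u^2 du = -2u^3
  ∫ 6u du = 3u^2
  ∫ -7 du = -7u
F(u) = -2u^3 + 3u^2 - 7u + C


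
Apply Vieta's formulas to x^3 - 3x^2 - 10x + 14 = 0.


Monic cubic x^3+bx^2+cx+d=0: sum=-b, pairwise sum=c, product=-d.
b=-3, c=-10, d=14
r1+r2+r3 = 3
r1r2+r1r3+r2r3 = -10
r1r2r3 = -14


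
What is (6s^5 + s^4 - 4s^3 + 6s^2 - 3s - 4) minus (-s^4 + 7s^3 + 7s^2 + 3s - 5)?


Distribute the minus sign:
  (6s^5 + s^4 - 4s^3 + 6s^2 - 3s - 4)
- (-s^4 + 7s^3 + 7s^2 + 3s - 5)
Negate second polynomial: s^4 - 7s^3 - 7s^2 - 3s + 5
Add: 6s^5 + 2s^4 - 11s^3 - s^2 - 6s + 1


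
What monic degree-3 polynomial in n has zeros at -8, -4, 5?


p(n) = (n + 8)(n + 4)(n - 5)
Expand: n^3 + 7n^2 - 28n - 160


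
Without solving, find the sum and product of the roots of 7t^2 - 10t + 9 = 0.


For at^2+bt+c=0: sum = -b/a, product = c/a.
a=7, b=-10, c=9
Sum = -(-10)/7 = 10/7
Product = (9)/7 = 9/7


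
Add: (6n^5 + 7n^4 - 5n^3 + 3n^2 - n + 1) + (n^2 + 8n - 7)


Align terms by degree and add:
  6n^5 + 7n^4 - 5n^3 + 3n^2 - n + 1
+ n^2 + 8n - 7
= 6n^5 + 7n^4 - 5n^3 + 4n^2 + 7n - 6


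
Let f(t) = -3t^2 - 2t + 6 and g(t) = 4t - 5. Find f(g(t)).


Substitute g(t) into f:
f(g(t)) = -3*(4t - 5)^2 + (-2)*(4t - 5) + 6
(4t - 5)^2 = 16t^2 - 40t + 25
Expand and combine: -48t^2 + 112t - 59


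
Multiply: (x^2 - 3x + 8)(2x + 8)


Distribute each term of the first polynomial:
  (x^2)(2x + 8) = 2x^3 + 8x^2
  (-3x)(2x + 8) = -6x^2 - 24x
  (8)(2x + 8) = 16x + 64
Sum: 2x^3 + 2x^2 - 8x + 64


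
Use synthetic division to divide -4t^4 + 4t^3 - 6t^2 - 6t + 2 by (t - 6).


Synthetic division with c = 6. Coefficients: -4, 4, -6, -6, 2
Bring down -4.
  -4 * 6 = -24; -24 + 4 = -20
  -20 * 6 = -120; -120 - 6 = -126
  -126 * 6 = -756; -756 - 6 = -762
  -762 * 6 = -4572; -4572 + 2 = -4570
Quotient: -4t^3 - 20t^2 - 126t - 762, Remainder: -4570


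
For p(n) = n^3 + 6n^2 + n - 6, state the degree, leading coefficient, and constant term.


Highest power of n is 3, with coefficient 1. Constant term is -6.
Degree = 3, leading coefficient = 1, constant term = -6


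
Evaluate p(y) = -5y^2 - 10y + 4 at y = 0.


Using direct substitution:
  -5 * (0)^2 = 0
  -10 * (0)^1 = 0
  constant: 4
Sum = 0 + 0 + 4 = 4


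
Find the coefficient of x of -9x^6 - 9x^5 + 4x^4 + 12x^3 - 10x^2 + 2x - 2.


Read off the coefficient of x: 2


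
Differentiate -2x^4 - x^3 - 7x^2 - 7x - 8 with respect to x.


Apply the power rule term by term:
  d/dx(-2x^4) = -8x^3
  d/dx(-x^3) = -3x^2
  d/dx(-7x^2) = -14x
  d/dx(-7x) = -7
  d/dx(-8) = 0
p'(x) = -8x^3 - 3x^2 - 14x - 7


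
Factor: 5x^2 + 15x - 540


Roots satisfy r1 + r2 = -b/a = -3 and r1*r2 = c/a = -108.
So r1 = 9, r2 = -12.
5x^2 + 15x - 540 = 5(x - r1)(x - r2) = 5(x - 9)(x + 12)


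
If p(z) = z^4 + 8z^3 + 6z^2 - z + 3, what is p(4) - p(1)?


p(4) = 863
p(1) = 17
p(4) - p(1) = 863 - 17 = 846


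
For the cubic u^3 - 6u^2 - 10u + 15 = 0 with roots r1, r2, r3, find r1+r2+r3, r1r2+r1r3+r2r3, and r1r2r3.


Monic cubic u^3+bu^2+cu+d=0: sum=-b, pairwise sum=c, product=-d.
b=-6, c=-10, d=15
r1+r2+r3 = 6
r1r2+r1r3+r2r3 = -10
r1r2r3 = -15


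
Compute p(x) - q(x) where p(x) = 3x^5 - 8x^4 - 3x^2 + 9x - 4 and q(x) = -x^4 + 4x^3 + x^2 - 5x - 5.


Distribute the minus sign:
  (3x^5 - 8x^4 - 3x^2 + 9x - 4)
- (-x^4 + 4x^3 + x^2 - 5x - 5)
Negate second polynomial: x^4 - 4x^3 - x^2 + 5x + 5
Add: 3x^5 - 7x^4 - 4x^3 - 4x^2 + 14x + 1


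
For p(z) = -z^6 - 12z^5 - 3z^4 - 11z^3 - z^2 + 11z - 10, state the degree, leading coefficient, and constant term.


Highest power of z is 6, with coefficient -1. Constant term is -10.
Degree = 6, leading coefficient = -1, constant term = -10


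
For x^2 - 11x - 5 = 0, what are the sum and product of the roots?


For ax^2+bx+c=0: sum = -b/a, product = c/a.
a=1, b=-11, c=-5
Sum = -(-11)/1 = 11
Product = (-5)/1 = -5


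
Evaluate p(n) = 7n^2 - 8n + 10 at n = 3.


Using direct substitution:
  7 * (3)^2 = 63
  -8 * (3)^1 = -24
  constant: 10
Sum = 63 - 24 + 10 = 49


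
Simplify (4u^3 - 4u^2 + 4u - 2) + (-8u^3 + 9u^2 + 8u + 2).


Align terms by degree and add:
  4u^3 - 4u^2 + 4u - 2
  -8u^3 + 9u^2 + 8u + 2
= -4u^3 + 5u^2 + 12u


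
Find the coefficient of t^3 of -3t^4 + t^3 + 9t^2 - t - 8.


Read off the coefficient of t^3: 1


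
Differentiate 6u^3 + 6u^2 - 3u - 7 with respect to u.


Apply the power rule term by term:
  d/du(6u^3) = 18u^2
  d/du(6u^2) = 12u
  d/du(-3u) = -3
  d/du(-7) = 0
p'(u) = 18u^2 + 12u - 3


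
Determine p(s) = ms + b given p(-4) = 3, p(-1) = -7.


p(s) = ms + b. Using p(-4)=3, p(-1)=-7:
m = (3 + 7)/(-4 + 1) = 10/-3 = -10/3
b = 3 - m*(-4) = 3 - 40/3 = -31/3
p(s) = -(10/3)s - (31/3)


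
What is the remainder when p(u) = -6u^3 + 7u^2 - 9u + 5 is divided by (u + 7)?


By the Remainder Theorem, the remainder equals p(-7):
  -6*(-7)^3 = 2058
  7*(-7)^2 = 343
  -9*(-7)^1 = 63
  constant: 5
Sum: 2058 + 343 + 63 + 5 = 2469


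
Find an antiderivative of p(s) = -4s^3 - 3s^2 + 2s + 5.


Reverse power rule on each term:
  ∫ -4s^3 ds = -s^4
  ∫ -3s^2 ds = -s^3
  ∫ 2s ds = s^2
  ∫ 5 ds = 5s
F(s) = -s^4 - s^3 + s^2 + 5s + C


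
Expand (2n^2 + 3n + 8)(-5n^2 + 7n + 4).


Distribute each term of the first polynomial:
  (2n^2)(-5n^2 + 7n + 4) = -10n^4 + 14n^3 + 8n^2
  (3n)(-5n^2 + 7n + 4) = -15n^3 + 21n^2 + 12n
  (8)(-5n^2 + 7n + 4) = -40n^2 + 56n + 32
Sum: -10n^4 - n^3 - 11n^2 + 68n + 32


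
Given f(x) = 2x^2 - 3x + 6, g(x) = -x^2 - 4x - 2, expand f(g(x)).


Substitute g(x) into f:
f(g(x)) = 2*(-x^2 - 4x - 2)^2 + (-3)*(-x^2 - 4x - 2) + 6
(-x^2 - 4x - 2)^2 = x^4 + 8x^3 + 20x^2 + 16x + 4
Expand and combine: 2x^4 + 16x^3 + 43x^2 + 44x + 20


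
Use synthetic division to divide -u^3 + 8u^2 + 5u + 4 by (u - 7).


Synthetic division with c = 7. Coefficients: -1, 8, 5, 4
Bring down -1.
  -1 * 7 = -7; -7 + 8 = 1
  1 * 7 = 7; 7 + 5 = 12
  12 * 7 = 84; 84 + 4 = 88
Quotient: -u^2 + u + 12, Remainder: 88


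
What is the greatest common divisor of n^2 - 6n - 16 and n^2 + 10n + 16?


Factor each:
  n^2 - 6n - 16 = (n + 2)(n - 8)
  n^2 + 10n + 16 = (n + 2)(n + 8)
Common monic factor: n + 2


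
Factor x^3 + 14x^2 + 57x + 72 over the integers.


Try integer roots (divisors of 72). x=-3: p(-3)=0.
Divide out (x + 3): quotient is x^2 + 11x + 24.
Factor the quadratic: (x + 8)(x + 3)
Result: (x + 3)(x + 8)(x + 3)


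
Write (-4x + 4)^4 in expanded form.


Expand (-4x + 4)^4 by repeated multiplication:
  (-4x + 4)^2 = 16x^2 - 32x + 16
  (-4x + 4)^3 = -64x^3 + 192x^2 - 192x + 64
= 256x^4 - 1024x^3 + 1536x^2 - 1024x + 256


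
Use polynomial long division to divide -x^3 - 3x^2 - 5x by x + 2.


(-x^3 - 3x^2 - 5x) / (x + 2)
Step 1: -x^2 * (x + 2) = -x^3 - 2x^2; subtract.
Step 2: -x * (x + 2) = -x^2 - 2x; subtract.
Step 3: -3 * (x + 2) = -3x - 6; subtract.
Quotient: -x^2 - x - 3, Remainder: 6


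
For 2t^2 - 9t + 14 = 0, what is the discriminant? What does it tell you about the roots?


D = b^2 - 4ac = (-9)^2 - 4(2)(14) = 81 - 112 = -31
Since D < 0: two complex conjugate roots (no real roots)


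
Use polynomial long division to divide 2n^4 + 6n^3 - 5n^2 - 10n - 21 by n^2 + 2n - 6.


(2n^4 + 6n^3 - 5n^2 - 10n - 21) / (n^2 + 2n - 6)
Step 1: 2n^2 * (n^2 + 2n - 6) = 2n^4 + 4n^3 - 12n^2; subtract.
Step 2: 2n * (n^2 + 2n - 6) = 2n^3 + 4n^2 - 12n; subtract.
Step 3: 3 * (n^2 + 2n - 6) = 3n^2 + 6n - 18; subtract.
Quotient: 2n^2 + 2n + 3, Remainder: -4n - 3


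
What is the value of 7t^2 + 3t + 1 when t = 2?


Using direct substitution:
  7 * (2)^2 = 28
  3 * (2)^1 = 6
  constant: 1
Sum = 28 + 6 + 1 = 35


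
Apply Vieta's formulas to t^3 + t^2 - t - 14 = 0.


Monic cubic t^3+bt^2+ct+d=0: sum=-b, pairwise sum=c, product=-d.
b=1, c=-1, d=-14
r1+r2+r3 = -1
r1r2+r1r3+r2r3 = -1
r1r2r3 = 14


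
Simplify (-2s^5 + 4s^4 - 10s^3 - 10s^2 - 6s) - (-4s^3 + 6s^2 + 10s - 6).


Distribute the minus sign:
  (-2s^5 + 4s^4 - 10s^3 - 10s^2 - 6s)
- (-4s^3 + 6s^2 + 10s - 6)
Negate second polynomial: 4s^3 - 6s^2 - 10s + 6
Add: -2s^5 + 4s^4 - 6s^3 - 16s^2 - 16s + 6


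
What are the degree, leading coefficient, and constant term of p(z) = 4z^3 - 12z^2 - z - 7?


Highest power of z is 3, with coefficient 4. Constant term is -7.
Degree = 3, leading coefficient = 4, constant term = -7


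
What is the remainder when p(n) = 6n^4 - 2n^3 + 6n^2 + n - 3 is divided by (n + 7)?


By the Remainder Theorem, the remainder equals p(-7):
  6*(-7)^4 = 14406
  -2*(-7)^3 = 686
  6*(-7)^2 = 294
  1*(-7)^1 = -7
  constant: -3
Sum: 14406 + 686 + 294 - 7 - 3 = 15376


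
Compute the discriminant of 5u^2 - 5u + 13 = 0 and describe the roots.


D = b^2 - 4ac = (-5)^2 - 4(5)(13) = 25 - 260 = -235
Since D < 0: two complex conjugate roots (no real roots)


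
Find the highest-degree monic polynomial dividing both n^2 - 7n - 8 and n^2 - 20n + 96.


Factor each:
  n^2 - 7n - 8 = (n - 8)(n + 1)
  n^2 - 20n + 96 = (n - 8)(n - 12)
Common monic factor: n - 8


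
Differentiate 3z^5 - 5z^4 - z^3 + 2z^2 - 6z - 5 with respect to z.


Apply the power rule term by term:
  d/dz(3z^5) = 15z^4
  d/dz(-5z^4) = -20z^3
  d/dz(-z^3) = -3z^2
  d/dz(2z^2) = 4z
  d/dz(-6z) = -6
  d/dz(-5) = 0
p'(z) = 15z^4 - 20z^3 - 3z^2 + 4z - 6


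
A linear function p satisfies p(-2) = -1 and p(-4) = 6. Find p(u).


p(u) = mu + b. Using p(-2)=-1, p(-4)=6:
m = (-1 - 6)/(-2 + 4) = -7/2 = -7/2
b = -1 - m*(-2) = -1 - 7 = -8
p(u) = -(7/2)u - 8


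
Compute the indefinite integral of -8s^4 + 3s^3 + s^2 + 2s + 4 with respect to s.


Reverse power rule on each term:
  ∫ -8s^4 ds = -(8/5)s^5
  ∫ 3s^3 ds = (3/4)s^4
  ∫ s^2 ds = (1/3)s^3
  ∫ 2s ds = s^2
  ∫ 4 ds = 4s
F(s) = -(8/5)s^5 + (3/4)s^4 + (1/3)s^3 + s^2 + 4s + C


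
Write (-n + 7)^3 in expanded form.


Expand (-n + 7)^3 by repeated multiplication:
  (-n + 7)^2 = n^2 - 14n + 49
= -n^3 + 21n^2 - 147n + 343


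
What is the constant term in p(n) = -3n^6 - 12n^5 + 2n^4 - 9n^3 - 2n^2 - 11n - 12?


Read off the constant term: -12


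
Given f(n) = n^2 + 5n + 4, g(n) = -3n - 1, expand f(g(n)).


Substitute g(n) into f:
f(g(n)) = 1*(-3n - 1)^2 + 5*(-3n - 1) + 4
(-3n - 1)^2 = 9n^2 + 6n + 1
Expand and combine: 9n^2 - 9n


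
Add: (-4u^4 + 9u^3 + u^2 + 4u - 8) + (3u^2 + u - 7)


Align terms by degree and add:
  -4u^4 + 9u^3 + u^2 + 4u - 8
+ 3u^2 + u - 7
= -4u^4 + 9u^3 + 4u^2 + 5u - 15


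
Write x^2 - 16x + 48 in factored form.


Roots satisfy r1 + r2 = -b/a = 16 and r1*r2 = c/a = 48.
So r1 = 12, r2 = 4.
x^2 - 16x + 48 = (x - r1)(x - r2) = (x - 12)(x - 4)


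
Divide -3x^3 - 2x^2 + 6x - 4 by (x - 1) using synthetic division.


Synthetic division with c = 1. Coefficients: -3, -2, 6, -4
Bring down -3.
  -3 * 1 = -3; -3 - 2 = -5
  -5 * 1 = -5; -5 + 6 = 1
  1 * 1 = 1; 1 - 4 = -3
Quotient: -3x^2 - 5x + 1, Remainder: -3


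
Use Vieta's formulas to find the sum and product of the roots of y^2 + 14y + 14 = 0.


For ay^2+by+c=0: sum = -b/a, product = c/a.
a=1, b=14, c=14
Sum = -(14)/1 = -14
Product = (14)/1 = 14


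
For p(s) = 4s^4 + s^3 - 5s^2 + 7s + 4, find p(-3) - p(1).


p(-3) = 235
p(1) = 11
p(-3) - p(1) = 235 - 11 = 224


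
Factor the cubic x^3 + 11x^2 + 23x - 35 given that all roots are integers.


Try integer roots (divisors of -35). x=1: p(1)=0.
Divide out (x - 1): quotient is x^2 + 12x + 35.
Factor the quadratic: (x + 5)(x + 7)
Result: (x - 1)(x + 5)(x + 7)


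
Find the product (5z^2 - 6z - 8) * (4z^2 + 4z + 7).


Distribute each term of the first polynomial:
  (5z^2)(4z^2 + 4z + 7) = 20z^4 + 20z^3 + 35z^2
  (-6z)(4z^2 + 4z + 7) = -24z^3 - 24z^2 - 42z
  (-8)(4z^2 + 4z + 7) = -32z^2 - 32z - 56
Sum: 20z^4 - 4z^3 - 21z^2 - 74z - 56


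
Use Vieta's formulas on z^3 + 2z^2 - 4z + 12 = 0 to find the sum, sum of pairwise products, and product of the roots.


Monic cubic z^3+bz^2+cz+d=0: sum=-b, pairwise sum=c, product=-d.
b=2, c=-4, d=12
r1+r2+r3 = -2
r1r2+r1r3+r2r3 = -4
r1r2r3 = -12


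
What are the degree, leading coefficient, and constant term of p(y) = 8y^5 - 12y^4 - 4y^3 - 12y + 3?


Highest power of y is 5, with coefficient 8. Constant term is 3.
Degree = 5, leading coefficient = 8, constant term = 3


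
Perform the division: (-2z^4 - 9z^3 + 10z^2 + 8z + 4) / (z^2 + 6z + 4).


(-2z^4 - 9z^3 + 10z^2 + 8z + 4) / (z^2 + 6z + 4)
Step 1: -2z^2 * (z^2 + 6z + 4) = -2z^4 - 12z^3 - 8z^2; subtract.
Step 2: 3z * (z^2 + 6z + 4) = 3z^3 + 18z^2 + 12z; subtract.
Step 3: 0 * (z^2 + 6z + 4) = 0; subtract.
Quotient: -2z^2 + 3z, Remainder: -4z + 4


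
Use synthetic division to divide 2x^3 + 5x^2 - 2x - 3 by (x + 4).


Synthetic division with c = -4. Coefficients: 2, 5, -2, -3
Bring down 2.
  2 * -4 = -8; -8 + 5 = -3
  -3 * -4 = 12; 12 - 2 = 10
  10 * -4 = -40; -40 - 3 = -43
Quotient: 2x^2 - 3x + 10, Remainder: -43


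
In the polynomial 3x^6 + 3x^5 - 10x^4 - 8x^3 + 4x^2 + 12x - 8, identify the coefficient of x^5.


Read off the coefficient of x^5: 3


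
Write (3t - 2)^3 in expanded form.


Expand (3t - 2)^3 by repeated multiplication:
  (3t - 2)^2 = 9t^2 - 12t + 4
= 27t^3 - 54t^2 + 36t - 8


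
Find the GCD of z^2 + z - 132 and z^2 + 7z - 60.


Factor each:
  z^2 + z - 132 = (z + 12)(z - 11)
  z^2 + 7z - 60 = (z + 12)(z - 5)
Common monic factor: z + 12


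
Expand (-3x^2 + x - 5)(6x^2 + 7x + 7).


Distribute each term of the first polynomial:
  (-3x^2)(6x^2 + 7x + 7) = -18x^4 - 21x^3 - 21x^2
  (x)(6x^2 + 7x + 7) = 6x^3 + 7x^2 + 7x
  (-5)(6x^2 + 7x + 7) = -30x^2 - 35x - 35
Sum: -18x^4 - 15x^3 - 44x^2 - 28x - 35


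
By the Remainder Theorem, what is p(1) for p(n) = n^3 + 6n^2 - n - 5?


By the Remainder Theorem, the remainder equals p(1):
  1*(1)^3 = 1
  6*(1)^2 = 6
  -1*(1)^1 = -1
  constant: -5
Sum: 1 + 6 - 1 - 5 = 1


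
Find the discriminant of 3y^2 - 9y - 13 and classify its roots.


D = b^2 - 4ac = (-9)^2 - 4(3)(-13) = 81 + 156 = 237
Since D > 0: two distinct irrational roots


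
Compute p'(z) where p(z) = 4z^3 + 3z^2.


Apply the power rule term by term:
  d/dz(4z^3) = 12z^2
  d/dz(3z^2) = 6z
p'(z) = 12z^2 + 6z


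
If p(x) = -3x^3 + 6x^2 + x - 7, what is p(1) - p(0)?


p(1) = -3
p(0) = -7
p(1) - p(0) = -3 + 7 = 4


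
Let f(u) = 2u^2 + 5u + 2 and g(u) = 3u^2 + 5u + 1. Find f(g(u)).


Substitute g(u) into f:
f(g(u)) = 2*(3u^2 + 5u + 1)^2 + 5*(3u^2 + 5u + 1) + 2
(3u^2 + 5u + 1)^2 = 9u^4 + 30u^3 + 31u^2 + 10u + 1
Expand and combine: 18u^4 + 60u^3 + 77u^2 + 45u + 9


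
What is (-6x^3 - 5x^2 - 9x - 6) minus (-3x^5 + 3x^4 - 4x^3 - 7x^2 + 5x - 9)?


Distribute the minus sign:
  (-6x^3 - 5x^2 - 9x - 6)
- (-3x^5 + 3x^4 - 4x^3 - 7x^2 + 5x - 9)
Negate second polynomial: 3x^5 - 3x^4 + 4x^3 + 7x^2 - 5x + 9
Add: 3x^5 - 3x^4 - 2x^3 + 2x^2 - 14x + 3


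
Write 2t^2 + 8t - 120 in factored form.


Roots satisfy r1 + r2 = -b/a = -4 and r1*r2 = c/a = -60.
So r1 = -10, r2 = 6.
2t^2 + 8t - 120 = 2(t - r1)(t - r2) = 2(t + 10)(t - 6)


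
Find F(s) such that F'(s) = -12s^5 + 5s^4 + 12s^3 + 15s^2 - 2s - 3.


Reverse power rule on each term:
  ∫ -12s^5 ds = -2s^6
  ∫ 5s^4 ds = s^5
  ∫ 12s^3 ds = 3s^4
  ∫ 15s^2 ds = 5s^3
  ∫ -2s ds = -s^2
  ∫ -3 ds = -3s
F(s) = -2s^6 + s^5 + 3s^4 + 5s^3 - s^2 - 3s + C


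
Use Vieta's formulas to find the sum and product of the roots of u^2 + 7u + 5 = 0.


For au^2+bu+c=0: sum = -b/a, product = c/a.
a=1, b=7, c=5
Sum = -(7)/1 = -7
Product = (5)/1 = 5


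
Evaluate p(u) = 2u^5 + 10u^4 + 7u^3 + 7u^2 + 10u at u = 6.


Using direct substitution:
  2 * (6)^5 = 15552
  10 * (6)^4 = 12960
  7 * (6)^3 = 1512
  7 * (6)^2 = 252
  10 * (6)^1 = 60
  constant: 0
Sum = 15552 + 12960 + 1512 + 252 + 60 + 0 = 30336


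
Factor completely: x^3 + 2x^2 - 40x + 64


Try integer roots (divisors of 64). x=2: p(2)=0.
Divide out (x - 2): quotient is x^2 + 4x - 32.
Factor the quadratic: (x - 4)(x + 8)
Result: (x - 2)(x - 4)(x + 8)


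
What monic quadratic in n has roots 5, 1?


p(n) = (n - 5)(n - 1)
Expand: n^2 - 6n + 5


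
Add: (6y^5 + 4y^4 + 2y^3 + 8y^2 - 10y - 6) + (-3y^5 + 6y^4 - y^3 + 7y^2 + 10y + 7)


Align terms by degree and add:
  6y^5 + 4y^4 + 2y^3 + 8y^2 - 10y - 6
  -3y^5 + 6y^4 - y^3 + 7y^2 + 10y + 7
= 3y^5 + 10y^4 + y^3 + 15y^2 + 1


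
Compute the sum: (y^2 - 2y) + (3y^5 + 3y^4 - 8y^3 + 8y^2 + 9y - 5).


Align terms by degree and add:
  y^2 - 2y
+ 3y^5 + 3y^4 - 8y^3 + 8y^2 + 9y - 5
= 3y^5 + 3y^4 - 8y^3 + 9y^2 + 7y - 5


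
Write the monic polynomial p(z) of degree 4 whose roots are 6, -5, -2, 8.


p(z) = (z - 6)(z + 5)(z + 2)(z - 8)
Expand: z^4 - 7z^3 - 40z^2 + 196z + 480


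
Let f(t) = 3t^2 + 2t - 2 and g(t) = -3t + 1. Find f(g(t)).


Substitute g(t) into f:
f(g(t)) = 3*(-3t + 1)^2 + 2*(-3t + 1) + (-2)
(-3t + 1)^2 = 9t^2 - 6t + 1
Expand and combine: 27t^2 - 24t + 3


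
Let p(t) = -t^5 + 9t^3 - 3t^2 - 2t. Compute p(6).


Using direct substitution:
  -1 * (6)^5 = -7776
  0 * (6)^4 = 0
  9 * (6)^3 = 1944
  -3 * (6)^2 = -108
  -2 * (6)^1 = -12
  constant: 0
Sum = -7776 + 0 + 1944 - 108 - 12 + 0 = -5952


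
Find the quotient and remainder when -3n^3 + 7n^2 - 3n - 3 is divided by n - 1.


(-3n^3 + 7n^2 - 3n - 3) / (n - 1)
Step 1: -3n^2 * (n - 1) = -3n^3 + 3n^2; subtract.
Step 2: 4n * (n - 1) = 4n^2 - 4n; subtract.
Step 3: 1 * (n - 1) = n - 1; subtract.
Quotient: -3n^2 + 4n + 1, Remainder: -2


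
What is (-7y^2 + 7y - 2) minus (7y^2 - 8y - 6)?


Distribute the minus sign:
  (-7y^2 + 7y - 2)
- (7y^2 - 8y - 6)
Negate second polynomial: -7y^2 + 8y + 6
Add: -14y^2 + 15y + 4


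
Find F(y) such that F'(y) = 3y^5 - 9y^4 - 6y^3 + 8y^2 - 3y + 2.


Reverse power rule on each term:
  ∫ 3y^5 dy = (1/2)y^6
  ∫ -9y^4 dy = -(9/5)y^5
  ∫ -6y^3 dy = -(3/2)y^4
  ∫ 8y^2 dy = (8/3)y^3
  ∫ -3y dy = -(3/2)y^2
  ∫ 2 dy = 2y
F(y) = (1/2)y^6 - (9/5)y^5 - (3/2)y^4 + (8/3)y^3 - (3/2)y^2 + 2y + C


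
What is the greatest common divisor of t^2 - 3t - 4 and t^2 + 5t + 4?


Factor each:
  t^2 - 3t - 4 = (t + 1)(t - 4)
  t^2 + 5t + 4 = (t + 1)(t + 4)
Common monic factor: t + 1


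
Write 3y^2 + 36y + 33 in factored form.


Roots satisfy r1 + r2 = -b/a = -12 and r1*r2 = c/a = 11.
So r1 = -1, r2 = -11.
3y^2 + 36y + 33 = 3(y - r1)(y - r2) = 3(y + 1)(y + 11)


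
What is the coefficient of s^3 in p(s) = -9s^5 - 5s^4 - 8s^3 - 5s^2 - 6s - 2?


Read off the coefficient of s^3: -8


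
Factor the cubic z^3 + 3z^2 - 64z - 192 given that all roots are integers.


Try integer roots (divisors of -192). z=-3: p(-3)=0.
Divide out (z + 3): quotient is z^2 - 64.
Factor the quadratic: (z - 8)(z + 8)
Result: (z + 3)(z - 8)(z + 8)


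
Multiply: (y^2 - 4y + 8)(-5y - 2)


Distribute each term of the first polynomial:
  (y^2)(-5y - 2) = -5y^3 - 2y^2
  (-4y)(-5y - 2) = 20y^2 + 8y
  (8)(-5y - 2) = -40y - 16
Sum: -5y^3 + 18y^2 - 32y - 16


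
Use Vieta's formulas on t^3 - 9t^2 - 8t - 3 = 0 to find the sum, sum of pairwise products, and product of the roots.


Monic cubic t^3+bt^2+ct+d=0: sum=-b, pairwise sum=c, product=-d.
b=-9, c=-8, d=-3
r1+r2+r3 = 9
r1r2+r1r3+r2r3 = -8
r1r2r3 = 3


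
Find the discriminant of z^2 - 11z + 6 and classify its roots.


D = b^2 - 4ac = (-11)^2 - 4(1)(6) = 121 - 24 = 97
Since D > 0: two distinct irrational roots


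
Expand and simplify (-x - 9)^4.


Expand (-x - 9)^4 by repeated multiplication:
  (-x - 9)^2 = x^2 + 18x + 81
  (-x - 9)^3 = -x^3 - 27x^2 - 243x - 729
= x^4 + 36x^3 + 486x^2 + 2916x + 6561
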